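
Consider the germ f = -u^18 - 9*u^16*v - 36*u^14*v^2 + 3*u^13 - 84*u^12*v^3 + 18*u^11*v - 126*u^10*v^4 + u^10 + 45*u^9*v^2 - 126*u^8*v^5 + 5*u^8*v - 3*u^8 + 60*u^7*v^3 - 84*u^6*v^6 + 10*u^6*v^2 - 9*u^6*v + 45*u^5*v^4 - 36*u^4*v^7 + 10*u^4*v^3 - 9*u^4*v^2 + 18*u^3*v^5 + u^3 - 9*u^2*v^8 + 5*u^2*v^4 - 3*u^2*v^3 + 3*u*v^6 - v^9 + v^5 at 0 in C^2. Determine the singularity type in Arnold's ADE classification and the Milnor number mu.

Type E8, Milnor number mu = 8.

The Hessian of f at 0 has rank 0. Corank 2; j^3 = u^3 is a perfect cube, so E-series; the 5-jet and mu = 8 give E_8.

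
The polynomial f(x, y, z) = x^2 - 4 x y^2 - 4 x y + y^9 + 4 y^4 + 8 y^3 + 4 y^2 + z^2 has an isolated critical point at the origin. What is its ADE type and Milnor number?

Type A8, Milnor number mu = 8.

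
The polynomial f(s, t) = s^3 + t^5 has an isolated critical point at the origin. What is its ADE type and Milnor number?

Type E8, Milnor number mu = 8.

The Hessian of f at 0 is [[0, 0], [0, 0]] with rank 0, so corank 2. A Groebner basis of the Jacobian ideal J(f) in C{s,t} is {t^4, s^2}; counting standard monomials gives mu = 8. Corank 2; j^3 = s^3 is a perfect cube, so E-series; the 5-jet and mu = 8 give E_8.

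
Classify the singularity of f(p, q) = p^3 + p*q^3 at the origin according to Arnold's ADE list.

E7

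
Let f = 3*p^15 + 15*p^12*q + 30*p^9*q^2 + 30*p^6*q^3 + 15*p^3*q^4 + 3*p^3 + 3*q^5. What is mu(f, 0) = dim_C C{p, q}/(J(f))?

8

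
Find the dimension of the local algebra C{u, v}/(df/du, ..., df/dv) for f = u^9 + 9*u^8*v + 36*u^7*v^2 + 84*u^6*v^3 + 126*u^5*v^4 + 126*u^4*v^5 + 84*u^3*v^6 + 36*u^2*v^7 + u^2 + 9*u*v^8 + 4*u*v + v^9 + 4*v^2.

The Hessian of f at 0 has rank 1. Corank 1: A-series; mu = 8 gives A_8.

8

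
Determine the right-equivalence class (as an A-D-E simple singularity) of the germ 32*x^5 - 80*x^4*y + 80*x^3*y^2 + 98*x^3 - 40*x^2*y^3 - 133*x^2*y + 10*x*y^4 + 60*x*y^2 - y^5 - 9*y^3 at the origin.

The Hessian of f at 0 is [[0, 0], [0, 0]] with rank 0, so corank 2. A Groebner basis of the Jacobian ideal J(f) in C{x,y} is {16807*x*y/10 + y^4 - 7203*y^2/10, x*y^2 - 3*y^3/7, x^2 - 13*x*y/14 + 3*y^2/14}; counting standard monomials gives mu = 6. Corank 2; j^3 = (2*x - y)*(7*x - 3*y)^2 has shape L^2 M (L != M), so D-series; mu = 6 gives D_6.

D6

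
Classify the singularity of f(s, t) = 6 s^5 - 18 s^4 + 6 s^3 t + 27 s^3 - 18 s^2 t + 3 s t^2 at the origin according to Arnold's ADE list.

D_{6}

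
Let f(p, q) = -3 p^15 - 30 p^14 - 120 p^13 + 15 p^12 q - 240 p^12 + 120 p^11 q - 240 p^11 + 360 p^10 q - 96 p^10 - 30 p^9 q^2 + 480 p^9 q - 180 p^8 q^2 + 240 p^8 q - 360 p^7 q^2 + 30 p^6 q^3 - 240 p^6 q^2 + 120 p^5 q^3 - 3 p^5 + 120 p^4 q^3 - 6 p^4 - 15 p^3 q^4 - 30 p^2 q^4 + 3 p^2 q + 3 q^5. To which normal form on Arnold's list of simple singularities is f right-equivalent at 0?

D_6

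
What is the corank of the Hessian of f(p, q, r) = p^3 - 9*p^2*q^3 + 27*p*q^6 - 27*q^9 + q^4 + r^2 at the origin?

2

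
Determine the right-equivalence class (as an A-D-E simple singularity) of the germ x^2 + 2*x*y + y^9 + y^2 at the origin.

The Hessian of f at 0 has rank 1. Corank 1: A-series; mu = 8 gives A_8.

A8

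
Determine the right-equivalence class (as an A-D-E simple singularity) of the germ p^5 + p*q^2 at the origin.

The Hessian of f at 0 is [[0, 0], [0, 0]] with rank 0, so corank 2. A Groebner basis of the Jacobian ideal J(f) in C{p,q} is {p^4 + q^2/5, q^3, p*q}; counting standard monomials gives mu = 6. Corank 2; j^3 = p*q^2 has shape L^2 M (L != M), so D-series; mu = 6 gives D_6.

D_6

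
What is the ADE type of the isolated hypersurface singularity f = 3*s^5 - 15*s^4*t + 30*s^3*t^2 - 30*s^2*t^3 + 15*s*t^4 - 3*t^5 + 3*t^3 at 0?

E8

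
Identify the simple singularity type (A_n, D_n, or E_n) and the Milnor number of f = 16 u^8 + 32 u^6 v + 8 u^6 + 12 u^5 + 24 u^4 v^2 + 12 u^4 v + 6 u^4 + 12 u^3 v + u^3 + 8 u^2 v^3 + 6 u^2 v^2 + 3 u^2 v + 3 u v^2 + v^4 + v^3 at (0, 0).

The Hessian of f at 0 is [[0, 0], [0, 0]] with rank 0, so corank 2. A Groebner basis of the Jacobian ideal J(f) in C{u,v} is {u^3 + 3*u^2/4 + 3*u*v/2 + 3*v^2/4, u^2*v - u^2/2 - u*v - v^2/2, u^2/4 + u*v^2 + u*v/2 + v^2/4, v^3}; counting standard monomials gives mu = 6. Corank 2; j^3 = (u + v)^3 is a perfect cube, so E-series; the 4-jet and mu = 6 give E_6.

Type E_{6}, Milnor number mu = 6.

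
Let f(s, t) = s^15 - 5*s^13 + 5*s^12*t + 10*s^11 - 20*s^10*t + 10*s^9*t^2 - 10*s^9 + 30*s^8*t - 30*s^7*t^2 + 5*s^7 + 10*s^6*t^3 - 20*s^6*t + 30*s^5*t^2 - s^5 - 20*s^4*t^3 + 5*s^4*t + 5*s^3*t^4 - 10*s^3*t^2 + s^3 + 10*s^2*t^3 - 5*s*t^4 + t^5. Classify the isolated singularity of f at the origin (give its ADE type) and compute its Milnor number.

The Hessian of f at 0 has rank 0. Corank 2; j^3 = s^3 is a perfect cube, so E-series; the 5-jet and mu = 8 give E_8.

Type E8, Milnor number mu = 8.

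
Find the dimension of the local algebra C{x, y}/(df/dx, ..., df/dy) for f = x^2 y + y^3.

4

The Hessian of f at 0 is [[0, 0], [0, 0]] with rank 0, so corank 2. A Groebner basis of the Jacobian ideal J(f) in C{x,y} is {y^3, x^2 + 3*y^2, x*y}; counting standard monomials gives mu = 4. Corank 2; j^3 = y*(x^2 + y^2) splits into three distinct lines over C (the quadratic factor has nonzero discriminant), so D_4.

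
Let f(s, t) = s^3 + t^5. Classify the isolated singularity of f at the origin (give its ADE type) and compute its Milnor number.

The Hessian of f at 0 is [[0, 0], [0, 0]] with rank 0, so corank 2. A Groebner basis of the Jacobian ideal J(f) in C{s,t} is {t^4, s^2}; counting standard monomials gives mu = 8. Corank 2; j^3 = s^3 is a perfect cube, so E-series; the 5-jet and mu = 8 give E_8.

Type E8, Milnor number mu = 8.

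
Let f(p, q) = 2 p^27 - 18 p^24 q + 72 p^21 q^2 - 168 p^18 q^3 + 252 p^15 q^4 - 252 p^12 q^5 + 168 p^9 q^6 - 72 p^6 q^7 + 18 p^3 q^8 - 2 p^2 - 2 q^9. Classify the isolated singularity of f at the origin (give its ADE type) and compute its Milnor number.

Type A_8, Milnor number mu = 8.

The Hessian of f at 0 is [[-4, 0], [0, 0]] with rank 1, so corank 1. A Groebner basis of the Jacobian ideal J(f) in C{p,q} is {q^8, p}; counting standard monomials gives mu = 8. Corank 1: A-series; mu = 8 gives A_8.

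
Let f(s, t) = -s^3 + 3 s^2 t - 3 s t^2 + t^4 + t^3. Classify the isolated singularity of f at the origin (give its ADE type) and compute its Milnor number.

Type E_6, Milnor number mu = 6.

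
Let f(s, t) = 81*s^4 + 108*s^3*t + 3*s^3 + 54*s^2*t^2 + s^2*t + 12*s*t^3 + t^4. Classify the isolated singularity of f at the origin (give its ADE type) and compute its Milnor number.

Type D_{5}, Milnor number mu = 5.

The Hessian of f at 0 has rank 0. Corank 2; j^3 = s^2*(3*s + t) has shape L^2 M (L != M), so D-series; mu = 5 gives D_5.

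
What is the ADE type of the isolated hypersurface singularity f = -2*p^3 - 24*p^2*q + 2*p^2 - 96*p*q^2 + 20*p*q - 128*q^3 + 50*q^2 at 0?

A_2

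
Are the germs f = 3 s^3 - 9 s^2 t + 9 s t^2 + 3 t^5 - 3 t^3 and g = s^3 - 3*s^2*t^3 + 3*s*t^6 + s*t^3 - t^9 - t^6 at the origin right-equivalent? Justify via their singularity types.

The Hessian of f at 0 has rank 0. Corank 2; j^3 = 3*(s - t)^3 is a perfect cube, so E-series; the 5-jet and mu = 8 give E_8. The Hessian of g at 0 has rank 0. Corank 2; j^3 = s^3 is a perfect cube, so E-series; the 4-jet and mu = 7 give E_7. f is E_8 but g is E_7, hence not right-equivalent.

No.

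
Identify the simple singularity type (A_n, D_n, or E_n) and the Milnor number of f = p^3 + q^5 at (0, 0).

Type E8, Milnor number mu = 8.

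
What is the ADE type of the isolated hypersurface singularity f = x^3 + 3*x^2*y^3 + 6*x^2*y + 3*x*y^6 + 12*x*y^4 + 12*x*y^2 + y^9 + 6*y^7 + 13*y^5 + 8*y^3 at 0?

The Hessian of f at 0 is [[0, 0], [0, 0]] with rank 0, so corank 2. A Groebner basis of the Jacobian ideal J(f) in C{x,y} is {x^2/2 + x*y^3 + 2*x*y + 2*y^2, y^4, x^3 - 12*x*y^2 - 16*y^3, x^2*y + 4*x*y^2 + 4*y^3}; counting standard monomials gives mu = 8. Corank 2; j^3 = (x + 2*y)^3 is a perfect cube, so E-series; the 5-jet and mu = 8 give E_8.

E_{8}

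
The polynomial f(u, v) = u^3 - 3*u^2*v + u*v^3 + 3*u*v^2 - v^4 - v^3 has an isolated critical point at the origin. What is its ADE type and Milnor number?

Type E7, Milnor number mu = 7.

The Hessian of f at 0 has rank 0. Corank 2; j^3 = (u - v)^3 is a perfect cube, so E-series; the 4-jet and mu = 7 give E_7.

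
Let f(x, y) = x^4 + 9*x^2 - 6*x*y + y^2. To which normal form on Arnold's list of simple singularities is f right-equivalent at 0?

A_3

The Hessian of f at 0 is [[18, -6], [-6, 2]] with rank 1, so corank 1. A Groebner basis of the Jacobian ideal J(f) in C{x,y} is {y^3, x - y/3}; counting standard monomials gives mu = 3. Corank 1: A-series; mu = 3 gives A_3.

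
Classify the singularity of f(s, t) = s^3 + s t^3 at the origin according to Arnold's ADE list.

The Hessian of f at 0 is [[0, 0], [0, 0]] with rank 0, so corank 2. A Groebner basis of the Jacobian ideal J(f) in C{s,t} is {s^3, s*t^2, 3*s^2 + t^3}; counting standard monomials gives mu = 7. Corank 2; j^3 = s^3 is a perfect cube, so E-series; the 4-jet and mu = 7 give E_7.

E_{7}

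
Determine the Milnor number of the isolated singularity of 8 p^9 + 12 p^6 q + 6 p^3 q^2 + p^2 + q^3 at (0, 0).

The Hessian of f at 0 has rank 1. Corank 1: A-series; mu = 2 gives A_2.

2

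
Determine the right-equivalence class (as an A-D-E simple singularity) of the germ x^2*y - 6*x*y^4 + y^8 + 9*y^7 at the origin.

D9

The Hessian of f at 0 is [[0, 0], [0, 0]] with rank 0, so corank 2. A Groebner basis of the Jacobian ideal J(f) in C{x,y} is {x^2*y^2, -8*x^2*y/27 - x^2/3 + x*y^3, -x*y/3 + y^4, x^3}; counting standard monomials gives mu = 9. Corank 2; j^3 = x^2*y has shape L^2 M (L != M), so D-series; mu = 9 gives D_9.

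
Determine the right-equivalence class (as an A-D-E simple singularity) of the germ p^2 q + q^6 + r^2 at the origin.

The Hessian of f at 0 is [[0, 0, 0], [0, 0, 0], [0, 0, 2]] with rank 1, so corank 2. A Groebner basis of the Jacobian ideal J(f) in C{p,q,r} is {p^2/6 + q^5, p^3, p*q, r}; counting standard monomials gives mu = 7. Corank 2; j^3 = p^2*q has shape L^2 M (L != M), so D-series; mu = 7 gives D_7.

D_7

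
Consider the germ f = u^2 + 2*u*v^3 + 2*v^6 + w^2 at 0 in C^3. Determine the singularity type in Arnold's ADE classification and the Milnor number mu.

The Hessian of f at 0 is [[2, 0, 0], [0, 0, 0], [0, 0, 2]] with rank 2, so corank 1. A Groebner basis of the Jacobian ideal J(f) in C{u,v,w} is {u*v^2, u + v^3, u^2, w}; counting standard monomials gives mu = 5. Corank 1: A-series; mu = 5 gives A_5.

Type A5, Milnor number mu = 5.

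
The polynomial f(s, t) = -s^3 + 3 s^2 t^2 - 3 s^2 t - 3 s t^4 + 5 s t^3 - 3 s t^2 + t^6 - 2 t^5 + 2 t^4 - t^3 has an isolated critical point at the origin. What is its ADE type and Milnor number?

Type E_7, Milnor number mu = 7.

The Hessian of f at 0 has rank 0. Corank 2; j^3 = -(s + t)^3 is a perfect cube, so E-series; the 4-jet and mu = 7 give E_7.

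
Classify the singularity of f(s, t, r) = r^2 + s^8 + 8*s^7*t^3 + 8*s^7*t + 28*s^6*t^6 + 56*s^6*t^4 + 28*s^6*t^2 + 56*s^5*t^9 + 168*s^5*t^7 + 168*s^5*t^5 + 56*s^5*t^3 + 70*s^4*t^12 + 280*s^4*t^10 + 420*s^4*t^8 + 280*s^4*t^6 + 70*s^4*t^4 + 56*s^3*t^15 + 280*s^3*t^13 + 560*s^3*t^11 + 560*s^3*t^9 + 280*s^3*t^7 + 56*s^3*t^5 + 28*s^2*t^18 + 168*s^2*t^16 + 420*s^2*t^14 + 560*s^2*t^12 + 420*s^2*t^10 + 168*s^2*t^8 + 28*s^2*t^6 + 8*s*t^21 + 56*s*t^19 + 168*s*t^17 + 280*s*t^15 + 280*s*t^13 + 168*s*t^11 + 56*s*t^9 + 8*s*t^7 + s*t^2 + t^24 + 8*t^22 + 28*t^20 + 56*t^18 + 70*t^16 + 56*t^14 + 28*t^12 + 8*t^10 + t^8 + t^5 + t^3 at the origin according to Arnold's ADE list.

The Hessian of f at 0 has rank 1. Corank 2; j^3 = t^2*(s + t) has shape L^2 M (L != M), so D-series; mu = 9 gives D_9.

D9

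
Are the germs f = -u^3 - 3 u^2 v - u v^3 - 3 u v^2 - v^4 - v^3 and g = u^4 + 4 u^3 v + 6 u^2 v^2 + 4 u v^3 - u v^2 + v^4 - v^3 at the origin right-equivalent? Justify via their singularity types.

No.

The Hessian of f at 0 has rank 0. Corank 2; j^3 = -(u + v)^3 is a perfect cube, so E-series; the 4-jet and mu = 7 give E_7. The Hessian of g at 0 has rank 0. Corank 2; j^3 = -v^2*(u + v) has shape L^2 M (L != M), so D-series; mu = 5 gives D_5. f is E_7 but g is D_5, hence not right-equivalent.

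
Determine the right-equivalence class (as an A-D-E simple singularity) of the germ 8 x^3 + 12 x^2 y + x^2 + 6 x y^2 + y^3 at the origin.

A2

The Hessian of f at 0 is [[2, 0], [0, 0]] with rank 1, so corank 1. A Groebner basis of the Jacobian ideal J(f) in C{x,y} is {y^2, x}; counting standard monomials gives mu = 2. Corank 1: A-series; mu = 2 gives A_2.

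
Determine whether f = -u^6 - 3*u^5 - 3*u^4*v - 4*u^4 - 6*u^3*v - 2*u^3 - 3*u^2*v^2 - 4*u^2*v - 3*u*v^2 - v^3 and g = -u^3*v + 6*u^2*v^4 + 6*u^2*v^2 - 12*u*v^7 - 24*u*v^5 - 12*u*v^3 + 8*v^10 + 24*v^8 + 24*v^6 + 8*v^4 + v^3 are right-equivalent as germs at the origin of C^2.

The Hessian of f at 0 has rank 0. Corank 2; j^3 = -(u + v)*(2*u^2 + 2*u*v + v^2) splits into three distinct lines over C (the quadratic factor has nonzero discriminant), so D_4. The Hessian of g at 0 has rank 0. Corank 2; j^3 = v^3 is a perfect cube, so E-series; the 4-jet and mu = 7 give E_7. f is D_4 but g is E_7, hence not right-equivalent.

No.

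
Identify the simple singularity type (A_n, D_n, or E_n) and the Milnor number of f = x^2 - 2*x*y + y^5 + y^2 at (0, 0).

Type A4, Milnor number mu = 4.

The Hessian of f at 0 is [[2, -2], [-2, 2]] with rank 1, so corank 1. A Groebner basis of the Jacobian ideal J(f) in C{x,y} is {y^4, x - y}; counting standard monomials gives mu = 4. Corank 1: A-series; mu = 4 gives A_4.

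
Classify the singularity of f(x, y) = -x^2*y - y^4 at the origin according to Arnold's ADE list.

The Hessian of f at 0 has rank 0. Corank 2; j^3 = -x^2*y has shape L^2 M (L != M), so D-series; mu = 5 gives D_5.

D_{5}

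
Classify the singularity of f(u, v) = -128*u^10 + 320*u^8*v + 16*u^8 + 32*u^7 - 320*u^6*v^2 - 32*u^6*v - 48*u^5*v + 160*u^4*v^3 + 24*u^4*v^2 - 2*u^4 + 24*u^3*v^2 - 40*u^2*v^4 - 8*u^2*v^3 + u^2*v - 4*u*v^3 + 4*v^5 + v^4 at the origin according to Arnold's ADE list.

D5

The Hessian of f at 0 has rank 0. Corank 2; j^3 = u^2*v has shape L^2 M (L != M), so D-series; mu = 5 gives D_5.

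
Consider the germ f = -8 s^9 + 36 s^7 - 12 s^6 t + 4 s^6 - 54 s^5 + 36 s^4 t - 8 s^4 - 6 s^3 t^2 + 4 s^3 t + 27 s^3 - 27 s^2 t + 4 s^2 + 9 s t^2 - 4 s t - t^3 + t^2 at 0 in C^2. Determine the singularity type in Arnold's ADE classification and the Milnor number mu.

Type A2, Milnor number mu = 2.

The Hessian of f at 0 is [[8, -4], [-4, 2]] with rank 1, so corank 1. A Groebner basis of the Jacobian ideal J(f) in C{s,t} is {t^2, s - t/2}; counting standard monomials gives mu = 2. Corank 1: A-series; mu = 2 gives A_2.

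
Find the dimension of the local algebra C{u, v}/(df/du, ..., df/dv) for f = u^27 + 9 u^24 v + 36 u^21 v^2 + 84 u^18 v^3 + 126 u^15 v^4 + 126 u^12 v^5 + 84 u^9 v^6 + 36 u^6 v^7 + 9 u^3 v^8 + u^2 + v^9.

8

The Hessian of f at 0 has rank 1. Corank 1: A-series; mu = 8 gives A_8.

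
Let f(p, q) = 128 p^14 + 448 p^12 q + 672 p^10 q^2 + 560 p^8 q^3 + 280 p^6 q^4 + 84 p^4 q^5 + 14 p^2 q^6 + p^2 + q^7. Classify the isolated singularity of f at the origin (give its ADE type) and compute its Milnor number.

Type A6, Milnor number mu = 6.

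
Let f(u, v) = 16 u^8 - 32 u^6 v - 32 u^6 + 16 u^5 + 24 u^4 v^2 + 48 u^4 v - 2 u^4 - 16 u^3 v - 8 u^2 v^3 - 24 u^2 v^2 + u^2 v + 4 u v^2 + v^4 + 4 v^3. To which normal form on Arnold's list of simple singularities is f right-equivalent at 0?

D5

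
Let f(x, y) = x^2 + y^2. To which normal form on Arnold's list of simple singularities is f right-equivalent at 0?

The Hessian of f at 0 is [[2, 0], [0, 2]] with rank 2, so corank 0. A Groebner basis of the Jacobian ideal J(f) in C{x,y} is {x, y}; counting standard monomials gives mu = 1. Corank 0: nondegenerate Morse point, so A_1.

A_1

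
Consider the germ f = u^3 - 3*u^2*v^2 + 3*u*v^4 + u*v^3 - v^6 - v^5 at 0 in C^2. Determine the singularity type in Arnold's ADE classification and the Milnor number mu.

Type E_7, Milnor number mu = 7.

The Hessian of f at 0 has rank 0. Corank 2; j^3 = u^3 is a perfect cube, so E-series; the 4-jet and mu = 7 give E_7.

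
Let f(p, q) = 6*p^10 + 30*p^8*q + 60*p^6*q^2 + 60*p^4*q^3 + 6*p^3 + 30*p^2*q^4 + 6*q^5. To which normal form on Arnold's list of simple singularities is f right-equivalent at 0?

The Hessian of f at 0 has rank 0. Corank 2; j^3 = 6*p^3 is a perfect cube, so E-series; the 5-jet and mu = 8 give E_8.

E8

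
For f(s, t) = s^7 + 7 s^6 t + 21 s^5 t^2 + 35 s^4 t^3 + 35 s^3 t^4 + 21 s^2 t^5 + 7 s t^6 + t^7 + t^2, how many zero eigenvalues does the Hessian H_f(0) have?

1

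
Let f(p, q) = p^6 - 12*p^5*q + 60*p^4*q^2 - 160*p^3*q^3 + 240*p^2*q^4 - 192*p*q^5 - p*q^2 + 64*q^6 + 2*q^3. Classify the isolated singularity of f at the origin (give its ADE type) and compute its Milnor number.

Type D7, Milnor number mu = 7.

The Hessian of f at 0 is [[0, 0], [0, 0]] with rank 0, so corank 2. A Groebner basis of the Jacobian ideal J(f) in C{p,q} is {p^5 - q^2/6, q^3, p*q - 2*q^2}; counting standard monomials gives mu = 7. Corank 2; j^3 = -q^2*(p - 2*q) has shape L^2 M (L != M), so D-series; mu = 7 gives D_7.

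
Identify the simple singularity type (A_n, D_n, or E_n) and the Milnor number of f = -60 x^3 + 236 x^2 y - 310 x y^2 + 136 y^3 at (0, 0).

Type D_4, Milnor number mu = 4.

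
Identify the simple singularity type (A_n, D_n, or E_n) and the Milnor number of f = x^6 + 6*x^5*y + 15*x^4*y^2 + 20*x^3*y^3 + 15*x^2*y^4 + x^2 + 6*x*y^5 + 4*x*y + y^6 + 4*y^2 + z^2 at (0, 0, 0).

Type A5, Milnor number mu = 5.

The Hessian of f at 0 has rank 2. Corank 1: A-series; mu = 5 gives A_5.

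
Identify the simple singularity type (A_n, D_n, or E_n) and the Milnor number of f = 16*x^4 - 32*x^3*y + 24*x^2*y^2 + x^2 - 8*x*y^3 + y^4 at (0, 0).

The Hessian of f at 0 has rank 1. Corank 1: A-series; mu = 3 gives A_3.

Type A3, Milnor number mu = 3.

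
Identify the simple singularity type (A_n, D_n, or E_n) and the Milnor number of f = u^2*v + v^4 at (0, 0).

Type D_5, Milnor number mu = 5.

The Hessian of f at 0 is [[0, 0], [0, 0]] with rank 0, so corank 2. A Groebner basis of the Jacobian ideal J(f) in C{u,v} is {u^3, u^2/4 + v^3, u*v}; counting standard monomials gives mu = 5. Corank 2; j^3 = u^2*v has shape L^2 M (L != M), so D-series; mu = 5 gives D_5.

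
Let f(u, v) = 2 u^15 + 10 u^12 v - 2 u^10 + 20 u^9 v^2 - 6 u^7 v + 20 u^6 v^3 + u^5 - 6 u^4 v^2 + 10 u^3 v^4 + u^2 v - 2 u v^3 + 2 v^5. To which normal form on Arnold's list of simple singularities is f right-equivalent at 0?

D_{6}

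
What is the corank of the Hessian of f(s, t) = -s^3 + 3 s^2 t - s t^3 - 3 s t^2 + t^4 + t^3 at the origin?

2

Hessian at 0 has rank 0.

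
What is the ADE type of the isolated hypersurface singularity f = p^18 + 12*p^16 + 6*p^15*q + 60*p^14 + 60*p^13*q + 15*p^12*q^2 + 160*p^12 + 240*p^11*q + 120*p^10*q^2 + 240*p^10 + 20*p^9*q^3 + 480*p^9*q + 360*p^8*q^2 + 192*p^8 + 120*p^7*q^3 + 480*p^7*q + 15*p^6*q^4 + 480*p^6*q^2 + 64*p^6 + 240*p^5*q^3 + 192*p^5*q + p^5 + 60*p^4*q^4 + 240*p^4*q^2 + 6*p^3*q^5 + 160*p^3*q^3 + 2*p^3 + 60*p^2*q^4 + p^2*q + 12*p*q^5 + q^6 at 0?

D7

The Hessian of f at 0 has rank 0. Corank 2; j^3 = p^2*(2*p + q) has shape L^2 M (L != M), so D-series; mu = 7 gives D_7.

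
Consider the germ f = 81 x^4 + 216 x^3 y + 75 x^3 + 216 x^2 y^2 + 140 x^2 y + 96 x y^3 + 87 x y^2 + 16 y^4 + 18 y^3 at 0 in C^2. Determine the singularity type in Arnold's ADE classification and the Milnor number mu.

The Hessian of f at 0 has rank 0. Corank 2; j^3 = (3*x + 2*y)*(5*x + 3*y)^2 has shape L^2 M (L != M), so D-series; mu = 5 gives D_5.

Type D_5, Milnor number mu = 5.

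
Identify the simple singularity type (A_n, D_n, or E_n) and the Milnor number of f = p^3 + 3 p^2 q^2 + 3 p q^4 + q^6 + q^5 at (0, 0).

Type E8, Milnor number mu = 8.

The Hessian of f at 0 has rank 0. Corank 2; j^3 = p^3 is a perfect cube, so E-series; the 5-jet and mu = 8 give E_8.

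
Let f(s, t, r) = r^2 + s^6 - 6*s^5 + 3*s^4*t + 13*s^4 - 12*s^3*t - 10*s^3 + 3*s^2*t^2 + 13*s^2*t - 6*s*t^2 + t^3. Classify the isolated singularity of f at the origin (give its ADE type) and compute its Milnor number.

The Hessian of f at 0 has rank 1. Corank 2; j^3 = -(2*s - t)*(5*s^2 - 4*s*t + t^2) splits into three distinct lines over C (the quadratic factor has nonzero discriminant), so D_4.

Type D_4, Milnor number mu = 4.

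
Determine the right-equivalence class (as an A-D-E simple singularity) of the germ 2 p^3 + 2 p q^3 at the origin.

E7

The Hessian of f at 0 has rank 0. Corank 2; j^3 = 2*p^3 is a perfect cube, so E-series; the 4-jet and mu = 7 give E_7.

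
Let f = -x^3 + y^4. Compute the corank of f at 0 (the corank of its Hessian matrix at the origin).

2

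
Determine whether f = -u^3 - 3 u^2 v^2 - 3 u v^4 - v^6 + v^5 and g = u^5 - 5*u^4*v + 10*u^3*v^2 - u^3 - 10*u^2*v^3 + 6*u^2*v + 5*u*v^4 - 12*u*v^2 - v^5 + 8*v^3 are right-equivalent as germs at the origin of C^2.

Yes.

The Hessian of f at 0 has rank 0. Corank 2; j^3 = -u^3 is a perfect cube, so E-series; the 5-jet and mu = 8 give E_8. The Hessian of g at 0 has rank 0. Corank 2; j^3 = -(u - 2*v)^3 is a perfect cube, so E-series; the 5-jet and mu = 8 give E_8. Both have type E_8, hence right-equivalent.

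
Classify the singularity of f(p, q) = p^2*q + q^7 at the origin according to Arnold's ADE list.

D8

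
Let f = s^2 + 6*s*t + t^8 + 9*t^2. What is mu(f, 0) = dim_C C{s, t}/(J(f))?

7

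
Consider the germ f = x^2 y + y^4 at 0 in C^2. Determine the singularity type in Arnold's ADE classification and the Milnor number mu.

The Hessian of f at 0 is [[0, 0], [0, 0]] with rank 0, so corank 2. A Groebner basis of the Jacobian ideal J(f) in C{x,y} is {x^3, x^2/4 + y^3, x*y}; counting standard monomials gives mu = 5. Corank 2; j^3 = x^2*y has shape L^2 M (L != M), so D-series; mu = 5 gives D_5.

Type D_5, Milnor number mu = 5.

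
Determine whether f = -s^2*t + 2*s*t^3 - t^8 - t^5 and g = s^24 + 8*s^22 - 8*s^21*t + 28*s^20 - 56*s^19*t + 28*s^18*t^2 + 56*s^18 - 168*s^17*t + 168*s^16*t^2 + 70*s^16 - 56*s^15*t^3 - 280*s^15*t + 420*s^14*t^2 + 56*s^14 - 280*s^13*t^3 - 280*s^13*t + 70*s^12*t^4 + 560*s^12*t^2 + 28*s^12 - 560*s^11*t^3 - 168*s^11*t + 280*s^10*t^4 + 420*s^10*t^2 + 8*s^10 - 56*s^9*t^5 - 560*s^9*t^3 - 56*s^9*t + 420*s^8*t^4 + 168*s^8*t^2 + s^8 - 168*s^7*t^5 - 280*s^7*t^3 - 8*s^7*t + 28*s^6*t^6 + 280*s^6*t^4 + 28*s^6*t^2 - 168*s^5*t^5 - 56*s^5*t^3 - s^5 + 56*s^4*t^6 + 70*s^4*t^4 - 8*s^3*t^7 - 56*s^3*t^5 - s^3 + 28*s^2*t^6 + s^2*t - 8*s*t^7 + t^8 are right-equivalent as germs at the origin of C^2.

Yes.

The Hessian of f at 0 has rank 0. Corank 2; j^3 = -s^2*t has shape L^2 M (L != M), so D-series; mu = 9 gives D_9. The Hessian of g at 0 has rank 0. Corank 2; j^3 = -s^2*(s - t) has shape L^2 M (L != M), so D-series; mu = 9 gives D_9. Both have type D_9, hence right-equivalent.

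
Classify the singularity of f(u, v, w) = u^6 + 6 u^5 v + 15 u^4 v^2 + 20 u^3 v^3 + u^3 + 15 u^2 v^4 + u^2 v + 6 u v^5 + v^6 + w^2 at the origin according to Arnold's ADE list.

D_{7}

The Hessian of f at 0 is [[0, 0, 0], [0, 0, 0], [0, 0, 2]] with rank 1, so corank 2. A Groebner basis of the Jacobian ideal J(f) in C{u,v,w} is {-u*v/6 + v^5, u*v^2, u^2 + u*v, w}; counting standard monomials gives mu = 7. Corank 2; j^3 = u^2*(u + v) has shape L^2 M (L != M), so D-series; mu = 7 gives D_7.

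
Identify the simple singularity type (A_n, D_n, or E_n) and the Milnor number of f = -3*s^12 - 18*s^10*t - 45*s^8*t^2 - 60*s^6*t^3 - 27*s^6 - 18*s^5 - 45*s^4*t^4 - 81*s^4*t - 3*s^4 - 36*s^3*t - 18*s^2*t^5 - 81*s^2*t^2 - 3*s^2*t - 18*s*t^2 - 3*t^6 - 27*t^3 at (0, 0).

Type D7, Milnor number mu = 7.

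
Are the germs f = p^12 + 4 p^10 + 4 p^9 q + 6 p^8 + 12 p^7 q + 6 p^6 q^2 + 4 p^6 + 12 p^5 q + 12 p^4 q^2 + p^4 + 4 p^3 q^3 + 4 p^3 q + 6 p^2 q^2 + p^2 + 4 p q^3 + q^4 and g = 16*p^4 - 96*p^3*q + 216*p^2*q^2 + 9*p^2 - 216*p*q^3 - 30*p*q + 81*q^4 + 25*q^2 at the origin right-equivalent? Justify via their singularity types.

Yes.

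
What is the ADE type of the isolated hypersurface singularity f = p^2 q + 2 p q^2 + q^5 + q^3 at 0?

D_{6}

The Hessian of f at 0 has rank 0. Corank 2; j^3 = q*(p + q)^2 has shape L^2 M (L != M), so D-series; mu = 6 gives D_6.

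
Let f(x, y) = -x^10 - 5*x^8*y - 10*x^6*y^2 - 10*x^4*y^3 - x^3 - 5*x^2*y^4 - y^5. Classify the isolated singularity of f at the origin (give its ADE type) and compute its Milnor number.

The Hessian of f at 0 is [[0, 0], [0, 0]] with rank 0, so corank 2. A Groebner basis of the Jacobian ideal J(f) in C{x,y} is {y^4, x^2}; counting standard monomials gives mu = 8. Corank 2; j^3 = -x^3 is a perfect cube, so E-series; the 5-jet and mu = 8 give E_8.

Type E_{8}, Milnor number mu = 8.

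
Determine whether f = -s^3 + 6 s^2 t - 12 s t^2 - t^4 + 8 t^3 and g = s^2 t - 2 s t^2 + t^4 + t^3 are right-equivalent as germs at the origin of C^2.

No.

The Hessian of f at 0 is [[0, 0], [0, 0]] with rank 0, so corank 2. A Groebner basis of the Jacobian ideal J(f) in C{s,t} is {t^3, s^2 - 4*s*t + 4*t^2}; counting standard monomials gives mu = 6. Corank 2; j^3 = -(s - 2*t)^3 is a perfect cube, so E-series; the 4-jet and mu = 6 give E_6. The Hessian of g at 0 is [[0, 0], [0, 0]] with rank 0, so corank 2. A Groebner basis of the Jacobian ideal J(g) in C{s,t} is {s^3 + s^2/4 - t^2/4, s^2/4 + t^3 - t^2/4, s*t - t^2}; counting standard monomials gives mu = 5. Corank 2; j^3 = t*(s - t)^2 has shape L^2 M (L != M), so D-series; mu = 5 gives D_5. f is E_6 but g is D_5, hence not right-equivalent.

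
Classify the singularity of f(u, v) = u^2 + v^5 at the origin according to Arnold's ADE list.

A_4

The Hessian of f at 0 is [[2, 0], [0, 0]] with rank 1, so corank 1. A Groebner basis of the Jacobian ideal J(f) in C{u,v} is {v^4, u}; counting standard monomials gives mu = 4. Corank 1: A-series; mu = 4 gives A_4.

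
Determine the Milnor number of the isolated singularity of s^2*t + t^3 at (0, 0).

The Hessian of f at 0 has rank 0. Corank 2; j^3 = t*(s^2 + t^2) splits into three distinct lines over C (the quadratic factor has nonzero discriminant), so D_4.

4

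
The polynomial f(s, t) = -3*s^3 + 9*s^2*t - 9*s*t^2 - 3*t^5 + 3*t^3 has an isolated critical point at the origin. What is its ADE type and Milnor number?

Type E_8, Milnor number mu = 8.

The Hessian of f at 0 is [[0, 0], [0, 0]] with rank 0, so corank 2. A Groebner basis of the Jacobian ideal J(f) in C{s,t} is {t^4, s^2 - 2*s*t + t^2}; counting standard monomials gives mu = 8. Corank 2; j^3 = -3*(s - t)^3 is a perfect cube, so E-series; the 5-jet and mu = 8 give E_8.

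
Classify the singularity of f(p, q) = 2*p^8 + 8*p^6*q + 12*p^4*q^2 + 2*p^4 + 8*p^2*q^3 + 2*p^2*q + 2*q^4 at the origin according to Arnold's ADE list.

D_5

The Hessian of f at 0 has rank 0. Corank 2; j^3 = 2*p^2*q has shape L^2 M (L != M), so D-series; mu = 5 gives D_5.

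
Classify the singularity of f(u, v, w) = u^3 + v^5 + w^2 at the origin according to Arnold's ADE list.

E_8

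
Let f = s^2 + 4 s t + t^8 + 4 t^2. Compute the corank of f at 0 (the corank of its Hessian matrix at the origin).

1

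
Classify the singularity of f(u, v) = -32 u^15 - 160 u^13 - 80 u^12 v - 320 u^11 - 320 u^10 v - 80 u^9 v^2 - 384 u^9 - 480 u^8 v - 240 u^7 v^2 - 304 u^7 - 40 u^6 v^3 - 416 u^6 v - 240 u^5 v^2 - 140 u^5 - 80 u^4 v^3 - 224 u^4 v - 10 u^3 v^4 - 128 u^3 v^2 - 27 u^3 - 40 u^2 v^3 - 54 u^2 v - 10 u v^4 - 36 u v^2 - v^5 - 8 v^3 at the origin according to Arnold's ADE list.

E_{8}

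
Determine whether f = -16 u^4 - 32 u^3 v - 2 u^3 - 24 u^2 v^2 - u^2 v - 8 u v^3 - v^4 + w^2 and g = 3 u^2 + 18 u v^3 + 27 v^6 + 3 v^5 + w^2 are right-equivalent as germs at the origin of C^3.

The Hessian of f at 0 has rank 1. Corank 2; j^3 = -u^2*(2*u + v) has shape L^2 M (L != M), so D-series; mu = 5 gives D_5. The Hessian of g at 0 has rank 2. Corank 1: A-series; mu = 4 gives A_4. f is D_5 but g is A_4, hence not right-equivalent.

No.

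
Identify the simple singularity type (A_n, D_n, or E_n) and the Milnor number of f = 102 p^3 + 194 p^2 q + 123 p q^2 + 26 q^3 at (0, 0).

Type D_4, Milnor number mu = 4.

The Hessian of f at 0 has rank 0. Corank 2; j^3 = (3*p + 2*q)*(34*p^2 + 42*p*q + 13*q^2) splits into three distinct lines over C (the quadratic factor has nonzero discriminant), so D_4.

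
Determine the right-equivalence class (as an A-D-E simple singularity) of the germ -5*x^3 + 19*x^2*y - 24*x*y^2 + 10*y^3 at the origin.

The Hessian of f at 0 has rank 0. Corank 2; j^3 = -(x - y)*(5*x^2 - 14*x*y + 10*y^2) splits into three distinct lines over C (the quadratic factor has nonzero discriminant), so D_4.

D4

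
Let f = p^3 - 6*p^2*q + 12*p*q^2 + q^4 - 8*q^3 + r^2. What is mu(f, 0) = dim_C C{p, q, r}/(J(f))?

The Hessian of f at 0 has rank 1. Corank 2; j^3 = (p - 2*q)^3 is a perfect cube, so E-series; the 4-jet and mu = 6 give E_6.

6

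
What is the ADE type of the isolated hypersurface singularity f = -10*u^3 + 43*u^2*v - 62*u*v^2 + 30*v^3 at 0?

D_{4}

The Hessian of f at 0 has rank 0. Corank 2; j^3 = -(2*u - 3*v)*(5*u^2 - 14*u*v + 10*v^2) splits into three distinct lines over C (the quadratic factor has nonzero discriminant), so D_4.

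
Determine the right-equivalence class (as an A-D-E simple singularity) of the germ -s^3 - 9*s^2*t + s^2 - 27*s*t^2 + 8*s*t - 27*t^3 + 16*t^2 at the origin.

The Hessian of f at 0 has rank 1. Corank 1: A-series; mu = 2 gives A_2.

A_{2}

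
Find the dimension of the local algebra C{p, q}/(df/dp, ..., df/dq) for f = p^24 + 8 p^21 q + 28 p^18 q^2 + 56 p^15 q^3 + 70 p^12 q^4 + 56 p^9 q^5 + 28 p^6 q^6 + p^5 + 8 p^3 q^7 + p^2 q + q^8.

9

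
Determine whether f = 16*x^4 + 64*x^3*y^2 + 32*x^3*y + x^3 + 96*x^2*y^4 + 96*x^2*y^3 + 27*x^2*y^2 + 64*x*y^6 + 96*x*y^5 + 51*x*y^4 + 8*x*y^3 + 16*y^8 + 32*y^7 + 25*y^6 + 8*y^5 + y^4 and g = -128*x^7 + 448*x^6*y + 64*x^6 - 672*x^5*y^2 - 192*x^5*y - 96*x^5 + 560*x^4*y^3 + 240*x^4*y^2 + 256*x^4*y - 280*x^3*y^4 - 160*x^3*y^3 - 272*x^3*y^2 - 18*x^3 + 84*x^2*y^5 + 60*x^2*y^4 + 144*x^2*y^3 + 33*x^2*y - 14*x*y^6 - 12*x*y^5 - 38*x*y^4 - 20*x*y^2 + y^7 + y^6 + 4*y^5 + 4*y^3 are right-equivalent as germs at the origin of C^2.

The Hessian of f at 0 has rank 0. Corank 2; j^3 = x^3 is a perfect cube, so E-series; the 4-jet and mu = 6 give E_6. The Hessian of g at 0 has rank 0. Corank 2; j^3 = -(2*x - y)*(3*x - 2*y)^2 has shape L^2 M (L != M), so D-series; mu = 7 gives D_7. f is E_6 but g is D_7, hence not right-equivalent.

No.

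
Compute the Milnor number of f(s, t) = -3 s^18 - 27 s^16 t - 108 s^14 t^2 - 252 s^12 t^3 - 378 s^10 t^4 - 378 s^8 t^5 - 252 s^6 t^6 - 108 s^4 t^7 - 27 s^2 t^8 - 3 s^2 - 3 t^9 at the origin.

The Hessian of f at 0 has rank 1. Corank 1: A-series; mu = 8 gives A_8.

8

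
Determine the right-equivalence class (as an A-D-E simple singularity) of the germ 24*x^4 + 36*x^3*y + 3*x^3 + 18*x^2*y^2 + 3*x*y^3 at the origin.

E_{7}

The Hessian of f at 0 is [[0, 0], [0, 0]] with rank 0, so corank 2. A Groebner basis of the Jacobian ideal J(f) in C{x,y} is {3*x^2/4 + y^4 + y^3/4, x^3, x^2*y - x^2/4 - y^3/12, x^2 + x*y^2 + y^3/3}; counting standard monomials gives mu = 7. Corank 2; j^3 = 3*x^3 is a perfect cube, so E-series; the 4-jet and mu = 7 give E_7.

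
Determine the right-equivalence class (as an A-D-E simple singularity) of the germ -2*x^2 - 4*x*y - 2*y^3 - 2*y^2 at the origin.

The Hessian of f at 0 is [[-4, -4], [-4, -4]] with rank 1, so corank 1. A Groebner basis of the Jacobian ideal J(f) in C{x,y} is {y^2, x + y}; counting standard monomials gives mu = 2. Corank 1: A-series; mu = 2 gives A_2.

A_{2}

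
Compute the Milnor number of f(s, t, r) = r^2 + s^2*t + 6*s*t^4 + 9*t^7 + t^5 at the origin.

6

The Hessian of f at 0 is [[0, 0, 0], [0, 0, 0], [0, 0, 2]] with rank 1, so corank 2. A Groebner basis of the Jacobian ideal J(f) in C{s,t,r} is {s*t/3 + t^4, s*t^2, s^2 - 5*s*t/3, r}; counting standard monomials gives mu = 6. Corank 2; j^3 = s^2*t has shape L^2 M (L != M), so D-series; mu = 6 gives D_6.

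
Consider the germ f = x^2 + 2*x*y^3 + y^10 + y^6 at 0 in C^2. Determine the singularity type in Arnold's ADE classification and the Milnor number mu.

The Hessian of f at 0 has rank 1. Corank 1: A-series; mu = 9 gives A_9.

Type A9, Milnor number mu = 9.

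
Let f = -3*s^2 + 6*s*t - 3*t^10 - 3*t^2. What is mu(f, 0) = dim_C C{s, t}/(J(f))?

The Hessian of f at 0 is [[-6, 6], [6, -6]] with rank 1, so corank 1. A Groebner basis of the Jacobian ideal J(f) in C{s,t} is {t^9, s - t}; counting standard monomials gives mu = 9. Corank 1: A-series; mu = 9 gives A_9.

9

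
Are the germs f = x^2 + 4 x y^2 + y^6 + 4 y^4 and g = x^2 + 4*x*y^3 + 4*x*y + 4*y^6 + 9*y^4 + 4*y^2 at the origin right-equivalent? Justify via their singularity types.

No.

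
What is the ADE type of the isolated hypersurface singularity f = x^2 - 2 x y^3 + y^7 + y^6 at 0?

The Hessian of f at 0 has rank 1. Corank 1: A-series; mu = 6 gives A_6.

A_6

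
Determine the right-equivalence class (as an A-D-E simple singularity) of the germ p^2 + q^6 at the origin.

A_{5}

The Hessian of f at 0 has rank 1. Corank 1: A-series; mu = 5 gives A_5.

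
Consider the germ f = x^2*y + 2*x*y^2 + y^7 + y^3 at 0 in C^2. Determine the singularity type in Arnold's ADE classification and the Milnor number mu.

Type D_8, Milnor number mu = 8.

The Hessian of f at 0 is [[0, 0], [0, 0]] with rank 0, so corank 2. A Groebner basis of the Jacobian ideal J(f) in C{x,y} is {x^2/7 + y^6 - y^2/7, x^3 + y^3, x*y + y^2}; counting standard monomials gives mu = 8. Corank 2; j^3 = y*(x + y)^2 has shape L^2 M (L != M), so D-series; mu = 8 gives D_8.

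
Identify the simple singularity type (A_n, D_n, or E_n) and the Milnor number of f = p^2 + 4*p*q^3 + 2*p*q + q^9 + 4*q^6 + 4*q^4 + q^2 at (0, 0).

Type A8, Milnor number mu = 8.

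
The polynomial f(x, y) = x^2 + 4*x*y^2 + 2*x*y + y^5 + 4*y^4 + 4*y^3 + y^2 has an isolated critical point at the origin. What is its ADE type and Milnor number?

Type A4, Milnor number mu = 4.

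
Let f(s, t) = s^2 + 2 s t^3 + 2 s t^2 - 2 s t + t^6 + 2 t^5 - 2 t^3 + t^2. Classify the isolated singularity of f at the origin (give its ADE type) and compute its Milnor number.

Type A_{3}, Milnor number mu = 3.

The Hessian of f at 0 is [[2, -2], [-2, 2]] with rank 1, so corank 1. A Groebner basis of the Jacobian ideal J(f) in C{s,t} is {s^2 + s - t, s*t + s - t, s + t^2 - t}; counting standard monomials gives mu = 3. Corank 1: A-series; mu = 3 gives A_3.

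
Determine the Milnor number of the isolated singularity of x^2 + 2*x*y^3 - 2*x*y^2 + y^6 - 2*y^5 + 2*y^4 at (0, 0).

The Hessian of f at 0 has rank 1. Corank 1: A-series; mu = 3 gives A_3.

3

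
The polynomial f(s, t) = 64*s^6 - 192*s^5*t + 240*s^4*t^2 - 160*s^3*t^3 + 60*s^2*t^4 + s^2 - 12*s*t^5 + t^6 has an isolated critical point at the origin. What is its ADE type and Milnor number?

Type A_5, Milnor number mu = 5.

The Hessian of f at 0 is [[2, 0], [0, 0]] with rank 1, so corank 1. A Groebner basis of the Jacobian ideal J(f) in C{s,t} is {t^5, s}; counting standard monomials gives mu = 5. Corank 1: A-series; mu = 5 gives A_5.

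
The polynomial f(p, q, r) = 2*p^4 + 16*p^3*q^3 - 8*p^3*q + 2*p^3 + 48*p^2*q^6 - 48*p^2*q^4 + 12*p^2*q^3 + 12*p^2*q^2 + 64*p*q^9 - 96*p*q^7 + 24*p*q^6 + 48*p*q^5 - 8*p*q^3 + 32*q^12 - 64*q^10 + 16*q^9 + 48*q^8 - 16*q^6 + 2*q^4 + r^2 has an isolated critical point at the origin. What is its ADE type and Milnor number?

Type E_{6}, Milnor number mu = 6.

The Hessian of f at 0 is [[0, 0, 0], [0, 0, 0], [0, 0, 2]] with rank 1, so corank 2. A Groebner basis of the Jacobian ideal J(f) in C{p,q,r} is {q^4, p*q^2 - q^3/3, p^2, r}; counting standard monomials gives mu = 6. Corank 2; j^3 = 2*p^3 is a perfect cube, so E-series; the 4-jet and mu = 6 give E_6.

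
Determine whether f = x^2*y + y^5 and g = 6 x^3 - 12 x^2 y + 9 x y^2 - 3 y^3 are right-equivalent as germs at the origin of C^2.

The Hessian of f at 0 is [[0, 0], [0, 0]] with rank 0, so corank 2. A Groebner basis of the Jacobian ideal J(f) in C{x,y} is {x^2/5 + y^4, x^3, x*y}; counting standard monomials gives mu = 6. Corank 2; j^3 = x^2*y has shape L^2 M (L != M), so D-series; mu = 6 gives D_6. The Hessian of g at 0 is [[0, 0], [0, 0]] with rank 0, so corank 2. A Groebner basis of the Jacobian ideal J(g) in C{x,y} is {y^3, x^2 - 3*y^2/2, x*y - 3*y^2/2}; counting standard monomials gives mu = 4. Corank 2; j^3 = 3*(x - y)*(2*x^2 - 2*x*y + y^2) splits into three distinct lines over C (the quadratic factor has nonzero discriminant), so D_4. f is D_6 but g is D_4, hence not right-equivalent.

No.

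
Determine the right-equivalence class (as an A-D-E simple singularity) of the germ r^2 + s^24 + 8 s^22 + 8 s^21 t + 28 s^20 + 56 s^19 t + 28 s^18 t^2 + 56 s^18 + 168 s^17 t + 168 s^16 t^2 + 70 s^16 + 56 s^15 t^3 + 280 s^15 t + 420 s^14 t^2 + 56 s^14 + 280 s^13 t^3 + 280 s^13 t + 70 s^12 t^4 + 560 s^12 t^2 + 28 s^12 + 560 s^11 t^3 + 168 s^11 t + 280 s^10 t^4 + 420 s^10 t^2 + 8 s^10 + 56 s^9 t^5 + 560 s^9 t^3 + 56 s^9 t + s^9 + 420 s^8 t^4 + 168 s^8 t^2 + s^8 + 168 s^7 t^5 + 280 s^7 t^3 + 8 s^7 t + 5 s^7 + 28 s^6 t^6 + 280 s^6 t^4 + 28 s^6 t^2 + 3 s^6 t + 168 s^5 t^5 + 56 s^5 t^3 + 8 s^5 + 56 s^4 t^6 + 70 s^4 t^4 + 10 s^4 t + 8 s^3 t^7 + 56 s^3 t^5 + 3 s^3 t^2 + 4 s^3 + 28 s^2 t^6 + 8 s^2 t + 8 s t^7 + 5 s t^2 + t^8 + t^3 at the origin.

D_{9}

The Hessian of f at 0 has rank 1. Corank 2; j^3 = (s + t)*(2*s + t)^2 has shape L^2 M (L != M), so D-series; mu = 9 gives D_9.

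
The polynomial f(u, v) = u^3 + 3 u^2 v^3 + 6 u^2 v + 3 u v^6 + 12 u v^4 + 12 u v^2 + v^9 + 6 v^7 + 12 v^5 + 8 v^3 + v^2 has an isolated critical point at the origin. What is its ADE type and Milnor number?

Type A2, Milnor number mu = 2.

The Hessian of f at 0 has rank 1. Corank 1: A-series; mu = 2 gives A_2.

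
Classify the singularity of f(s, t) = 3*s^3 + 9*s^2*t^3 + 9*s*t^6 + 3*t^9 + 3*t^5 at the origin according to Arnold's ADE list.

The Hessian of f at 0 is [[0, 0], [0, 0]] with rank 0, so corank 2. A Groebner basis of the Jacobian ideal J(f) in C{s,t} is {s^2/2 + s*t^3, t^4, s^3, s^2*t}; counting standard monomials gives mu = 8. Corank 2; j^3 = 3*s^3 is a perfect cube, so E-series; the 5-jet and mu = 8 give E_8.

E_8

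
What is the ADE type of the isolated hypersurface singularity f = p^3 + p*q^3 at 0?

E7

The Hessian of f at 0 has rank 0. Corank 2; j^3 = p^3 is a perfect cube, so E-series; the 4-jet and mu = 7 give E_7.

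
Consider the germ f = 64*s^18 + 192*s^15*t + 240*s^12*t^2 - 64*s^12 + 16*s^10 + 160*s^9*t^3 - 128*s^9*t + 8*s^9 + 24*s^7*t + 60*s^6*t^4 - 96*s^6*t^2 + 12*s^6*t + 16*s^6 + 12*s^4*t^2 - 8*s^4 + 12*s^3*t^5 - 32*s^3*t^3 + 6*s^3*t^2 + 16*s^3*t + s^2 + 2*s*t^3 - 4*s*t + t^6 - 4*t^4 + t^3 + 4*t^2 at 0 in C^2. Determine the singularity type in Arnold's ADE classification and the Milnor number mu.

Type A2, Milnor number mu = 2.

The Hessian of f at 0 has rank 1. Corank 1: A-series; mu = 2 gives A_2.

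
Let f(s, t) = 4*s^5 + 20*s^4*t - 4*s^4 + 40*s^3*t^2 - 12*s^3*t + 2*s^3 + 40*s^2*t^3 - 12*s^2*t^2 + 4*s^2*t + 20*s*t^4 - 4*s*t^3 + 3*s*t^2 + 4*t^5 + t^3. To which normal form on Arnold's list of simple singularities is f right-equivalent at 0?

D_4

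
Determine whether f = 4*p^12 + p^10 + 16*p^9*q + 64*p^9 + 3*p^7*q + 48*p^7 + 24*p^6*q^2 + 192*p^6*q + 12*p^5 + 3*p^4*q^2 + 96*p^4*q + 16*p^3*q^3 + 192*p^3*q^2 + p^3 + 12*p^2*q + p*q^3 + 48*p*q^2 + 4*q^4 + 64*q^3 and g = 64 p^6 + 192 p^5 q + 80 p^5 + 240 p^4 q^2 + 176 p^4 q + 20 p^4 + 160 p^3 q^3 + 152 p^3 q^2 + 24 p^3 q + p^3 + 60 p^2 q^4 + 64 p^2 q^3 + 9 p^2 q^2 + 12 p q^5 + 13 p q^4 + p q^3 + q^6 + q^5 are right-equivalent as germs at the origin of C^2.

Yes.

The Hessian of f at 0 has rank 0. Corank 2; j^3 = (p + 4*q)^3 is a perfect cube, so E-series; the 4-jet and mu = 7 give E_7. The Hessian of g at 0 has rank 0. Corank 2; j^3 = p^3 is a perfect cube, so E-series; the 4-jet and mu = 7 give E_7. Both have type E_7, hence right-equivalent.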